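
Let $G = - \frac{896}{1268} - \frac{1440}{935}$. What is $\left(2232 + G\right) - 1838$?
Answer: $\frac{23222742}{59279} \approx 391.75$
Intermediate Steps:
$G = - \frac{133184}{59279}$ ($G = \left(-896\right) \frac{1}{1268} - \frac{288}{187} = - \frac{224}{317} - \frac{288}{187} = - \frac{133184}{59279} \approx -2.2467$)
$\left(2232 + G\right) - 1838 = \left(2232 - \frac{133184}{59279}\right) - 1838 = \frac{132177544}{59279} - 1838 = \frac{23222742}{59279}$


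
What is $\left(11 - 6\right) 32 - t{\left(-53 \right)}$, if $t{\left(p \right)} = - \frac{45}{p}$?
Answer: $\frac{8435}{53} \approx 159.15$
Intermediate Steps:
$\left(11 - 6\right) 32 - t{\left(-53 \right)} = \left(11 - 6\right) 32 - - \frac{45}{-53} = \left(11 - 6\right) 32 - \left(-45\right) \left(- \frac{1}{53}\right) = 5 \cdot 32 - \frac{45}{53} = 160 - \frac{45}{53} = \frac{8435}{53}$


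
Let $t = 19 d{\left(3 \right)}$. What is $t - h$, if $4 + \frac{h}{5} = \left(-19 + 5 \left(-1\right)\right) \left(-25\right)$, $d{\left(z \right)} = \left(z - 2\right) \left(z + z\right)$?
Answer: $-2866$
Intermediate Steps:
$d{\left(z \right)} = 2 z \left(-2 + z\right)$ ($d{\left(z \right)} = \left(-2 + z\right) 2 z = 2 z \left(-2 + z\right)$)
$t = 114$ ($t = 19 \cdot 2 \cdot 3 \left(-2 + 3\right) = 19 \cdot 2 \cdot 3 \cdot 1 = 19 \cdot 6 = 114$)
$h = 2980$ ($h = -20 + 5 \left(-19 + 5 \left(-1\right)\right) \left(-25\right) = -20 + 5 \left(-19 - 5\right) \left(-25\right) = -20 + 5 \left(\left(-24\right) \left(-25\right)\right) = -20 + 5 \cdot 600 = -20 + 3000 = 2980$)
$t - h = 114 - 2980 = -2866$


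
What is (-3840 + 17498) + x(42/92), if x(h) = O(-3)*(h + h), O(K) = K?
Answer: 314071/23 ≈ 13655.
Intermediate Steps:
x(h) = -6*h (x(h) = -3*(h + h) = -6*h)
(-3840 + 17498) + x(42/92) = (-3840 + 17498) - 252/92 = 13658 - 252/92 = 13658 - 6*21/46 = 13658 - 63/23 = 314071/23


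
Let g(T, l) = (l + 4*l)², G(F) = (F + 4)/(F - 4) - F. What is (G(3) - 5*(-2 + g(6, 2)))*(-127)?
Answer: 63500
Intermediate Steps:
G(F) = -F + (4 + F)/(-4 + F) (G(F) = (4 + F)/(-4 + F) - F = -F + (4 + F)/(-4 + F))
g(T, l) = 25*l² (g(T, l) = (5*l)² = 25*l²)
(G(3) - 5*(-2 + g(6, 2)))*(-127) = ((4 - 1*3² + 5*3)/(-4 + 3) - 5*(-2 + 25*2²))*(-127) = ((4 - 1*9 + 15)/(-1) - 5*(-2 + 25*4))*(-127) = (-(4 - 9 + 15) - 5*(-2 + 100))*(-127) = (-1*10 - 5*98)*(-127) = (-10 - 490)*(-127) = -500*(-127) = 63500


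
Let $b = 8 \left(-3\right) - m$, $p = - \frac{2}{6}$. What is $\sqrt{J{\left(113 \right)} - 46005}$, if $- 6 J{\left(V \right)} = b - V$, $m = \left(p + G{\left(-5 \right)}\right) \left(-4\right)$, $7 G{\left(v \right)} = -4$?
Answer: $\frac{i \sqrt{81111478}}{42} \approx 214.43 i$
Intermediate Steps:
$p = - \frac{1}{3}$ ($p = \left(-2\right) \frac{1}{6} = - \frac{1}{3} \approx -0.33333$)
$G{\left(v \right)} = - \frac{4}{7}$ ($G{\left(v \right)} = \frac{1}{7} \left(-4\right) = - \frac{4}{7}$)
$m = \frac{76}{21}$ ($m = \left(- \frac{1}{3} - \frac{4}{7}\right) \left(-4\right) = \left(- \frac{19}{21}\right) \left(-4\right) = \frac{76}{21} \approx 3.619$)
$b = - \frac{580}{21}$ ($b = 8 \left(-3\right) - \frac{76}{21} = -24 - \frac{76}{21} = - \frac{580}{21} \approx -27.619$)
$J{\left(V \right)} = \frac{290}{63} + \frac{V}{6}$ ($J{\left(V \right)} = - \frac{- \frac{580}{21} - V}{6} = \frac{290}{63} + \frac{V}{6}$)
$\sqrt{J{\left(113 \right)} - 46005} = \sqrt{\left(\frac{290}{63} + \frac{1}{6} \cdot 113\right) - 46005} = \sqrt{\left(\frac{290}{63} + \frac{113}{6}\right) - 46005} = \sqrt{\frac{2953}{126} - 46005} = \sqrt{- \frac{5793677}{126}} = \frac{i \sqrt{81111478}}{42}$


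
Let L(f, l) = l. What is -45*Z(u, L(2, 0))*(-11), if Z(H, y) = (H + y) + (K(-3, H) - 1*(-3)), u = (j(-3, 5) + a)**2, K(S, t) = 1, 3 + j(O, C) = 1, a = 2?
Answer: 1980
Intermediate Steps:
j(O, C) = -2 (j(O, C) = -3 + 1 = -2)
u = 0 (u = (-2 + 2)**2 = 0**2 = 0)
Z(H, y) = 4 + H + y (Z(H, y) = (H + y) + (1 - 1*(-3)) = (H + y) + (1 + 3) = (H + y) + 4 = 4 + H + y)
-45*Z(u, L(2, 0))*(-11) = -45*(4 + 0 + 0)*(-11) = -45*4*(-11) = -180*(-11) = 1980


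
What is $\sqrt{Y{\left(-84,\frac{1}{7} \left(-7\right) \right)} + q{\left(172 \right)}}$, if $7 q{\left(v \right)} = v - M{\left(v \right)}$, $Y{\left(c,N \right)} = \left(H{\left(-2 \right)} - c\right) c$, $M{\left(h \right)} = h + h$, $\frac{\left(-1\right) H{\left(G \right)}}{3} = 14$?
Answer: $\frac{2 i \sqrt{43519}}{7} \approx 59.603 i$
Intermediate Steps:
$H{\left(G \right)} = -42$ ($H{\left(G \right)} = \left(-3\right) 14 = -42$)
$M{\left(h \right)} = 2 h$
$Y{\left(c,N \right)} = c \left(-42 - c\right)$ ($Y{\left(c,N \right)} = \left(-42 - c\right) c = c \left(-42 - c\right)$)
$q{\left(v \right)} = - \frac{v}{7}$ ($q{\left(v \right)} = \frac{v - 2 v}{7} = \frac{\left(-1\right) v}{7} = - \frac{v}{7}$)
$\sqrt{Y{\left(-84,\frac{1}{7} \left(-7\right) \right)} + q{\left(172 \right)}} = \sqrt{\left(-1\right) \left(-84\right) \left(42 - 84\right) - \frac{172}{7}} = \sqrt{\left(-1\right) \left(-84\right) \left(-42\right) - \frac{172}{7}} = \sqrt{-3528 - \frac{172}{7}} = \sqrt{- \frac{24868}{7}} = \frac{2 i \sqrt{43519}}{7}$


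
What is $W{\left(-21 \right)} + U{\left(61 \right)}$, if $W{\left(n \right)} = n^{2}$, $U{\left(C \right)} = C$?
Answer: $502$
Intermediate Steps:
$W{\left(-21 \right)} + U{\left(61 \right)} = \left(-21\right)^{2} + 61 = 441 + 61 = 502$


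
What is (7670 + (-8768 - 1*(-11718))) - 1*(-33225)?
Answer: 43845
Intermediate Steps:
(7670 + (-8768 - 1*(-11718))) - 1*(-33225) = (7670 + (-8768 + 11718)) + 33225 = (7670 + 2950) + 33225 = 10620 + 33225 = 43845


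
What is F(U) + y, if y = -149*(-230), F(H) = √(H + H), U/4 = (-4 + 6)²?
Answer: 34270 + 4*√2 ≈ 34276.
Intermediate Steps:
U = 16 (U = 4*(-4 + 6)² = 4*2² = 4*4 = 16)
F(H) = √2*√H (F(H) = √(2*H) = √2*√H)
y = 34270
F(U) + y = √2*√16 + 34270 = √2*4 + 34270 = 4*√2 + 34270 = 34270 + 4*√2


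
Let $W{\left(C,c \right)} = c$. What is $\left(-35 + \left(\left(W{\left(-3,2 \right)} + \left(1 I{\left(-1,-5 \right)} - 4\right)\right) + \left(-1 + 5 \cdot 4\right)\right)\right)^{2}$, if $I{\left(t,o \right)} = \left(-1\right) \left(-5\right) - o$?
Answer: $64$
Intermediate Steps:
$I{\left(t,o \right)} = 5 - o$
$\left(-35 + \left(\left(W{\left(-3,2 \right)} + \left(1 I{\left(-1,-5 \right)} - 4\right)\right) + \left(-1 + 5 \cdot 4\right)\right)\right)^{2} = \left(-35 + \left(\left(2 - \left(4 - \left(5 - -5\right)\right)\right) + \left(-1 + 5 \cdot 4\right)\right)\right)^{2} = \left(-35 + \left(\left(2 - \left(4 - \left(5 + 5\right)\right)\right) + \left(-1 + 20\right)\right)\right)^{2} = \left(-35 + \left(\left(2 + \left(1 \cdot 10 - 4\right)\right) + 19\right)\right)^{2} = \left(-35 + \left(\left(2 + \left(10 - 4\right)\right) + 19\right)\right)^{2} = \left(-35 + \left(\left(2 + 6\right) + 19\right)\right)^{2} = \left(-35 + \left(8 + 19\right)\right)^{2} = \left(-35 + 27\right)^{2} = \left(-8\right)^{2} = 64$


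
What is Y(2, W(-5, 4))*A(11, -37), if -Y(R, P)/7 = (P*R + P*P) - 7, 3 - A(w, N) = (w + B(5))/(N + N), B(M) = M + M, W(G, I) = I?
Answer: -28917/74 ≈ -390.77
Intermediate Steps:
B(M) = 2*M
A(w, N) = 3 - (10 + w)/(2*N) (A(w, N) = 3 - (w + 2*5)/(N + N) = 3 - (w + 10)/(2*N) = 3 - (10 + w)*1/(2*N) = 3 - (10 + w)/(2*N))
Y(R, P) = 49 - 7*P² - 7*P*R (Y(R, P) = -7*((P*R + P*P) - 7) = -7*((P*R + P²) - 7) = -7*((P² + P*R) - 7) = -7*(-7 + P² + P*R) = 49 - 7*P² - 7*P*R)
Y(2, W(-5, 4))*A(11, -37) = (49 - 7*4² - 7*4*2)*((½)*(-10 - 1*11 + 6*(-37))/(-37)) = (49 - 7*16 - 56)*((½)*(-1/37)*(-10 - 11 - 222)) = (49 - 112 - 56)*((½)*(-1/37)*(-243)) = -119*243/74 = -28917/74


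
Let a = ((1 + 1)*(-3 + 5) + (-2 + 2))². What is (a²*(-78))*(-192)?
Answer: 3833856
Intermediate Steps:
a = 16 (a = (2*2 + 0)² = (4 + 0)² = 4² = 16)
(a²*(-78))*(-192) = (16²*(-78))*(-192) = (256*(-78))*(-192) = -19968*(-192) = 3833856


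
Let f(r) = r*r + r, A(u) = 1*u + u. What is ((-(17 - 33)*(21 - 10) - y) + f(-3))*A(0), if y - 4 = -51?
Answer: 0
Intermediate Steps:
y = -47 (y = 4 - 51 = -47)
A(u) = 2*u (A(u) = u + u = 2*u)
f(r) = r + r² (f(r) = r² + r = r + r²)
((-(17 - 33)*(21 - 10) - y) + f(-3))*A(0) = ((-(17 - 33)*(21 - 10) - 1*(-47)) - 3*(1 - 3))*(2*0) = ((-(-16)*11 + 47) - 3*(-2))*0 = ((-1*(-176) + 47) + 6)*0 = ((176 + 47) + 6)*0 = (223 + 6)*0 = 229*0 = 0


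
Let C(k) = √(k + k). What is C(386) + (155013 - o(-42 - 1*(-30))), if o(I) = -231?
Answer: 155244 + 2*√193 ≈ 1.5527e+5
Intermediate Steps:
C(k) = √2*√k (C(k) = √(2*k) = √2*√k)
C(386) + (155013 - o(-42 - 1*(-30))) = √2*√386 + (155013 - 1*(-231)) = 2*√193 + (155013 + 231) = 2*√193 + 155244 = 155244 + 2*√193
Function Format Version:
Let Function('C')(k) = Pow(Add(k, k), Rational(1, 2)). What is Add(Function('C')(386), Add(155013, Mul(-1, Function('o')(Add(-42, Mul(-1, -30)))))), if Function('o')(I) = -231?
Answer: Add(155244, Mul(2, Pow(193, Rational(1, 2)))) ≈ 1.5527e+5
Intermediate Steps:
Function('C')(k) = Mul(Pow(2, Rational(1, 2)), Pow(k, Rational(1, 2))) (Function('C')(k) = Pow(Mul(2, k), Rational(1, 2)) = Mul(Pow(2, Rational(1, 2)), Pow(k, Rational(1, 2))))
Add(Function('C')(386), Add(155013, Mul(-1, Function('o')(Add(-42, Mul(-1, -30)))))) = Add(Mul(Pow(2, Rational(1, 2)), Pow(386, Rational(1, 2))), Add(155013, Mul(-1, -231))) = Add(Mul(2, Pow(193, Rational(1, 2))), Add(155013, 231)) = Add(Mul(2, Pow(193, Rational(1, 2))), 155244) = Add(155244, Mul(2, Pow(193, Rational(1, 2))))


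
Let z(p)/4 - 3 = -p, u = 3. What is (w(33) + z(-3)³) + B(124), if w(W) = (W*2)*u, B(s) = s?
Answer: 14146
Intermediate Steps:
z(p) = 12 - 4*p (z(p) = 12 + 4*(-p) = 12 - 4*p)
w(W) = 6*W (w(W) = (W*2)*3 = (2*W)*3 = 6*W)
(w(33) + z(-3)³) + B(124) = (6*33 + (12 - 4*(-3))³) + 124 = (198 + (12 + 12)³) + 124 = (198 + 24³) + 124 = (198 + 13824) + 124 = 14022 + 124 = 14146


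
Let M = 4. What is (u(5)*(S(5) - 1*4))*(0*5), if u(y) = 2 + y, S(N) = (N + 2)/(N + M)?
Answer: 0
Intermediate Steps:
S(N) = (2 + N)/(4 + N) (S(N) = (N + 2)/(N + 4) = (2 + N)/(4 + N))
(u(5)*(S(5) - 1*4))*(0*5) = ((2 + 5)*((2 + 5)/(4 + 5) - 1*4))*(0*5) = (7*(7/9 - 4))*0 = (7*(-29/9))*0 = -203/9*0 = 0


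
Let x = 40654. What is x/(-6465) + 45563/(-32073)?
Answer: -532820179/69117315 ≈ -7.7089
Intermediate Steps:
x/(-6465) + 45563/(-32073) = 40654/(-6465) + 45563/(-32073) = 40654*(-1/6465) + 45563*(-1/32073) = -40654/6465 - 45563/32073 = -532820179/69117315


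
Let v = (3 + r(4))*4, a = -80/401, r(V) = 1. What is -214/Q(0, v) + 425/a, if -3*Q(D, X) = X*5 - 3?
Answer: -2614273/1232 ≈ -2122.0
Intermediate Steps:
a = -80/401 (a = -80*1/401 = -80/401 ≈ -0.19950)
v = 16 (v = (3 + 1)*4 = 4*4 = 16)
Q(D, X) = 1 - 5*X/3 (Q(D, X) = -(X*5 - 3)/3 = -(5*X - 3)/3 = -(-3 + 5*X)/3 = 1 - 5*X/3)
-214/Q(0, v) + 425/a = -214/(1 - 5/3*16) + 425/(-80/401) = -214/(1 - 80/3) + 425*(-401/80) = -214/(-77/3) - 34085/16 = -214*(-3/77) - 34085/16 = 642/77 - 34085/16 = -2614273/1232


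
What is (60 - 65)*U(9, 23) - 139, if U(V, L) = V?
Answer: -184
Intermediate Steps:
(60 - 65)*U(9, 23) - 139 = (60 - 65)*9 - 139 = -5*9 - 139 = -45 - 139 = -184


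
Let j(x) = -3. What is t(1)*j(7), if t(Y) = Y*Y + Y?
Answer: -6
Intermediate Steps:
t(Y) = Y + Y² (t(Y) = Y² + Y = Y + Y²)
t(1)*j(7) = (1*(1 + 1))*(-3) = (1*2)*(-3) = 2*(-3) = -6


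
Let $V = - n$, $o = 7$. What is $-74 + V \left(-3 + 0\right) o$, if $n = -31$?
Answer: $-725$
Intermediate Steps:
$V = 31$ ($V = \left(-1\right) \left(-31\right) = 31$)
$-74 + V \left(-3 + 0\right) o = -74 + 31 \left(-3 + 0\right) 7 = -74 + 31 \left(\left(-3\right) 7\right) = -74 + 31 \left(-21\right) = -74 - 651 = -725$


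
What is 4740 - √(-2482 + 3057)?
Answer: 4740 - 5*√23 ≈ 4716.0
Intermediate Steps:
4740 - √(-2482 + 3057) = 4740 - √575 = 4740 - 5*√23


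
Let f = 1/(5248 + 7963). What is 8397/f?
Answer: 110932767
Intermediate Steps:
f = 1/13211 ≈ 7.5695e-5
8397/f = 8397/(1/13211) = 8397*13211 = 110932767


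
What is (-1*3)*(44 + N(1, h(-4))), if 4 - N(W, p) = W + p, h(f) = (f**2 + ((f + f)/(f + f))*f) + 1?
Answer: -102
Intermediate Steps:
h(f) = 1 + f + f**2 (h(f) = (f**2 + ((2*f)/((2*f)))*f) + 1 = (f**2 + ((2*f)*(1/(2*f)))*f) + 1 = (f**2 + 1*f) + 1 = (f**2 + f) + 1 = (f + f**2) + 1 = 1 + f + f**2)
N(W, p) = 4 - W - p (N(W, p) = 4 - (W + p) = 4 + (-W - p) = 4 - W - p)
(-1*3)*(44 + N(1, h(-4))) = (-1*3)*(44 + (4 - 1*1 - (1 - 4 + (-4)**2))) = -3*(44 + (4 - 1 - (1 - 4 + 16))) = -3*(44 + (4 - 1 - 1*13)) = -3*(44 + (4 - 1 - 13)) = -3*(44 - 10) = -3*34 = -102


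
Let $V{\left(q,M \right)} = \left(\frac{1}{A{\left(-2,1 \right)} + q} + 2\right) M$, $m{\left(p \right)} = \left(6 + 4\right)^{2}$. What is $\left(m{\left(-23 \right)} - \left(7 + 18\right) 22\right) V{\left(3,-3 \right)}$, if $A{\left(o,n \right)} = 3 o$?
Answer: $2250$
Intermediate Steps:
$m{\left(p \right)} = 100$ ($m{\left(p \right)} = 10^{2} = 100$)
$V{\left(q,M \right)} = M \left(2 + \frac{1}{-6 + q}\right)$ ($V{\left(q,M \right)} = \left(\frac{1}{3 \left(-2\right) + q} + 2\right) M = \left(\frac{1}{-6 + q} + 2\right) M = \left(2 + \frac{1}{-6 + q}\right) M = M \left(2 + \frac{1}{-6 + q}\right)$)
$\left(m{\left(-23 \right)} - \left(7 + 18\right) 22\right) V{\left(3,-3 \right)} = \left(100 - \left(7 + 18\right) 22\right) \left(- \frac{3 \left(-11 + 2 \cdot 3\right)}{-6 + 3}\right) = \left(100 - 25 \cdot 22\right) \left(- \frac{3 \left(-11 + 6\right)}{-3}\right) = \left(100 - 550\right) \left(\left(-3\right) \left(- \frac{1}{3}\right) \left(-5\right)\right) = \left(100 - 550\right) \left(-5\right) = \left(-450\right) \left(-5\right) = 2250$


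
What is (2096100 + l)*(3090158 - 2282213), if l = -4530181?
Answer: -1966603573545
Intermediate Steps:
(2096100 + l)*(3090158 - 2282213) = (2096100 - 4530181)*(3090158 - 2282213) = -2434081*807945 = -1966603573545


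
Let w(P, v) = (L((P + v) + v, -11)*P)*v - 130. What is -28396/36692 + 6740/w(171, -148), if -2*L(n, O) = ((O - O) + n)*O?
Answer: -6172726343/7980106388 ≈ -0.77351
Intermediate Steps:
L(n, O) = -O*n/2 (L(n, O) = -((O - O) + n)*O/2 = -(0 + n)*O/2 = -n*O/2 = -O*n/2)
w(P, v) = -130 + P*v*(11*v + 11*P/2) (w(P, v) = ((-1/2*(-11)*((P + v) + v))*P)*v - 130 = ((-1/2*(-11)*(P + 2*v))*P)*v - 130 = ((11*v + 11*P/2)*P)*v - 130 = (P*(11*v + 11*P/2))*v - 130 = P*v*(11*v + 11*P/2) - 130 = -130 + P*v*(11*v + 11*P/2))
-28396/36692 + 6740/w(171, -148) = -28396/36692 + 6740/(-130 + (11/2)*171*(-148)*(171 + 2*(-148))) = -28396*1/36692 + 6740/(-130 + (11/2)*171*(-148)*(171 - 296)) = -7099/9173 + 6740/(-130 + (11/2)*171*(-148)*(-125)) = -7099/9173 + 6740/(-130 + 17399250) = -7099/9173 + 6740/17399120 = -7099/9173 + 6740*(1/17399120) = -7099/9173 + 337/869956 = -6172726343/7980106388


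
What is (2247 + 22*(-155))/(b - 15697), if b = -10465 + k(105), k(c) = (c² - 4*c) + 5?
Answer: 1163/15552 ≈ 0.074781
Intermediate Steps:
k(c) = 5 + c² - 4*c
b = 145 (b = -10465 + (5 + 105² - 4*105) = -10465 + (5 + 11025 - 420) = -10465 + 10610 = 145)
(2247 + 22*(-155))/(b - 15697) = (2247 + 22*(-155))/(145 - 15697) = (2247 - 3410)/(-15552) = -1163*(-1/15552) = 1163/15552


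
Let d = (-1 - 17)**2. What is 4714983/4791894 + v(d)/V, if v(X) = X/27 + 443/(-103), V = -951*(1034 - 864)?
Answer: 6542512007824/6649555567245 ≈ 0.98390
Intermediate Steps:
d = 324 (d = (-18)**2 = 324)
V = -161670 (V = -951*170 = -161670)
v(X) = -443/103 + X/27 (v(X) = X*(1/27) + 443*(-1/103) = X/27 - 443/103 = -443/103 + X/27)
4714983/4791894 + v(d)/V = 4714983/4791894 + (-443/103 + (1/27)*324)/(-161670) = 4714983*(1/4791894) + (-443/103 + 12)*(-1/161670) = 1571661/1597298 + (793/103)*(-1/161670) = 1571661/1597298 - 793/16652010 = 6542512007824/6649555567245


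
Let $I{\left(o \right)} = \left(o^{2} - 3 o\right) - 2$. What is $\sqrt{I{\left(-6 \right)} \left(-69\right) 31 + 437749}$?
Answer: $\sqrt{326521} \approx 571.42$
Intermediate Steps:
$I{\left(o \right)} = -2 + o^{2} - 3 o$
$\sqrt{I{\left(-6 \right)} \left(-69\right) 31 + 437749} = \sqrt{\left(-2 + \left(-6\right)^{2} - -18\right) \left(-69\right) 31 + 437749} = \sqrt{\left(-2 + 36 + 18\right) \left(-69\right) 31 + 437749} = \sqrt{52 \left(-69\right) 31 + 437749} = \sqrt{\left(-3588\right) 31 + 437749} = \sqrt{-111228 + 437749} = \sqrt{326521}$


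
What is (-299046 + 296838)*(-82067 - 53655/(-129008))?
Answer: 1461039931578/8063 ≈ 1.8120e+8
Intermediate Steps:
(-299046 + 296838)*(-82067 - 53655/(-129008)) = -2208*(-82067 - 53655*(-1/129008)) = -2208*(-82067 + 53655/129008) = -2208*(-10587245881/129008) = 1461039931578/8063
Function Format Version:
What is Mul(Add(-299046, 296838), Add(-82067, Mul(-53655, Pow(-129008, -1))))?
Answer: Rational(1461039931578, 8063) ≈ 1.8120e+8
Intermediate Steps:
Mul(Add(-299046, 296838), Add(-82067, Mul(-53655, Pow(-129008, -1)))) = Mul(-2208, Add(-82067, Mul(-53655, Rational(-1, 129008)))) = Mul(-2208, Add(-82067, Rational(53655, 129008))) = Mul(-2208, Rational(-10587245881, 129008)) = Rational(1461039931578, 8063)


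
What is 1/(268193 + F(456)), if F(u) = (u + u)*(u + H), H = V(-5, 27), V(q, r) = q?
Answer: 1/679505 ≈ 1.4717e-6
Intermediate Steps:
H = -5
F(u) = 2*u*(-5 + u) (F(u) = (u + u)*(u - 5) = (2*u)*(-5 + u) = 2*u*(-5 + u))
1/(268193 + F(456)) = 1/(268193 + 2*456*(-5 + 456)) = 1/(268193 + 2*456*451) = 1/(268193 + 411312) = 1/679505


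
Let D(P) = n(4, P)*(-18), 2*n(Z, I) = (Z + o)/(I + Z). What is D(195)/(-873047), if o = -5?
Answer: -9/173736353 ≈ -5.1803e-8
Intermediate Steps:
n(Z, I) = (-5 + Z)/(2*(I + Z)) (n(Z, I) = ((Z - 5)/(I + Z))/2 = ((-5 + Z)/(I + Z))/2 = (-5 + Z)/(2*(I + Z)))
D(P) = 9/(4 + P) (D(P) = ((-5 + 4)/(2*(P + 4)))*(-18) = ((1/2)*(-1)/(4 + P))*(-18) = -1/(2*(4 + P))*(-18) = 9/(4 + P))
D(195)/(-873047) = (9/(4 + 195))/(-873047) = (9/199)*(-1/873047) = -9/173736353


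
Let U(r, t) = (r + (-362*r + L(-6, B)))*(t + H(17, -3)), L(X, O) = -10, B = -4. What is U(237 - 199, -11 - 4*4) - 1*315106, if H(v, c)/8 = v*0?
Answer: 55550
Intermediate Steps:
H(v, c) = 0 (H(v, c) = 8*(v*0) = 8*0 = 0)
U(r, t) = t*(-10 - 361*r) (U(r, t) = (r + (-362*r - 10))*(t + 0) = (r + (-10 - 362*r))*t = (-10 - 361*r)*t = t*(-10 - 361*r))
U(237 - 199, -11 - 4*4) - 1*315106 = (-11 - 4*4)*(-10 - 361*(237 - 199)) - 1*315106 = (-11 - 16)*(-10 - 361*38) - 315106 = -27*(-10 - 13718) - 315106 = -27*(-13728) - 315106 = 370656 - 315106 = 55550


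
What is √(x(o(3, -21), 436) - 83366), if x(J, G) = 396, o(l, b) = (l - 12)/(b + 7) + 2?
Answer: I*√82970 ≈ 288.04*I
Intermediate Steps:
o(l, b) = 2 + (-12 + l)/(7 + b) (o(l, b) = (-12 + l)/(7 + b) + 2 = 2 + (-12 + l)/(7 + b))
√(x(o(3, -21), 436) - 83366) = √(396 - 83366) = √(-82970) = I*√82970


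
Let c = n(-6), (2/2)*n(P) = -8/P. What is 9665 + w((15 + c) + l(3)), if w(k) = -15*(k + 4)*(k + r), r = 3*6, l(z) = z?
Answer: -10205/3 ≈ -3401.7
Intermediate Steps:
r = 18
n(P) = -8/P
c = 4/3 (c = -8/(-6) = -8*(-⅙) = 4/3 ≈ 1.3333)
w(k) = -15*(4 + k)*(18 + k) (w(k) = -15*(k + 4)*(k + 18) = -15*(4 + k)*(18 + k))
9665 + w((15 + c) + l(3)) = 9665 + (-1080 - 330*((15 + 4/3) + 3) - 15*((15 + 4/3) + 3)²) = 9665 + (-1080 - 330*(49/3 + 3) - 15*(49/3 + 3)²) = 9665 + (-1080 - 330*58/3 - 15*(58/3)²) = 9665 + (-1080 - 6380 - 15*3364/9) = 9665 + (-1080 - 6380 - 16820/3) = 9665 - 39200/3 = -10205/3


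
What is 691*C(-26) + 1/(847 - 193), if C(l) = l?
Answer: -11749763/654 ≈ -17966.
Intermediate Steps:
691*C(-26) + 1/(847 - 193) = 691*(-26) + 1/(847 - 193) = -17966 + 1/654 = -11749763/654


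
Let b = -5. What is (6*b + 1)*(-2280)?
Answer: 66120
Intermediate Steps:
(6*b + 1)*(-2280) = (6*(-5) + 1)*(-2280) = (-30 + 1)*(-2280) = -29*(-2280) = 66120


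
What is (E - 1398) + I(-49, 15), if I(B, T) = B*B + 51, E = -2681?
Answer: -1627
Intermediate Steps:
I(B, T) = 51 + B² (I(B, T) = B² + 51 = 51 + B²)
(E - 1398) + I(-49, 15) = (-2681 - 1398) + (51 + (-49)²) = -4079 + (51 + 2401) = -4079 + 2452 = -1627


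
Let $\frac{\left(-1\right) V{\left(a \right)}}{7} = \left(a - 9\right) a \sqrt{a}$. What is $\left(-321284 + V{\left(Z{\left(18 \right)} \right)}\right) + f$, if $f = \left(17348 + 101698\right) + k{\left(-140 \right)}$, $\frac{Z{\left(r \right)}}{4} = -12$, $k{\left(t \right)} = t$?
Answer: $-202378 - 76608 i \sqrt{3} \approx -2.0238 \cdot 10^{5} - 1.3269 \cdot 10^{5} i$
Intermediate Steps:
$Z{\left(r \right)} = -48$ ($Z{\left(r \right)} = 4 \left(-12\right) = -48$)
$V{\left(a \right)} = - 7 a^{\frac{3}{2}} \left(-9 + a\right)$ ($V{\left(a \right)} = - 7 \left(a - 9\right) a \sqrt{a} = - 7 \left(-9 + a\right) a \sqrt{a} = - 7 a \left(-9 + a\right) \sqrt{a} = - 7 a^{\frac{3}{2}} \left(-9 + a\right)$)
$f = 118906$ ($f = \left(17348 + 101698\right) - 140 = 119046 - 140 = 118906$)
$\left(-321284 + V{\left(Z{\left(18 \right)} \right)}\right) + f = \left(-321284 + 7 \left(-48\right)^{\frac{3}{2}} \left(9 - -48\right)\right) + 118906 = \left(-321284 + 7 \left(- 192 i \sqrt{3}\right) \left(9 + 48\right)\right) + 118906 = \left(-321284 + 7 \left(- 192 i \sqrt{3}\right) 57\right) + 118906 = \left(-321284 - 76608 i \sqrt{3}\right) + 118906 = -202378 - 76608 i \sqrt{3}$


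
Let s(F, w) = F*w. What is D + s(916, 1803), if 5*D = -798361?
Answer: 7459379/5 ≈ 1.4919e+6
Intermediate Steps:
D = -798361/5 (D = (⅕)*(-798361) = -798361/5 ≈ -1.5967e+5)
D + s(916, 1803) = -798361/5 + 916*1803 = -798361/5 + 1651548 = 7459379/5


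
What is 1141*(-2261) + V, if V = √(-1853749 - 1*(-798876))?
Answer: -2579801 + I*√1054873 ≈ -2.5798e+6 + 1027.1*I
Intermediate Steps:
V = I*√1054873 (V = √(-1853749 + 798876) = √(-1054873) = I*√1054873 ≈ 1027.1*I)
1141*(-2261) + V = 1141*(-2261) + I*√1054873 = -2579801 + I*√1054873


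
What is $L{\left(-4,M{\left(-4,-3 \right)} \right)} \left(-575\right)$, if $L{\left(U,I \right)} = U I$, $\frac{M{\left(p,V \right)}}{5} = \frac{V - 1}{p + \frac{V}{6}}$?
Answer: $\frac{92000}{9} \approx 10222.0$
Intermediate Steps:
$M{\left(p,V \right)} = \frac{5 \left(-1 + V\right)}{p + \frac{V}{6}}$ ($M{\left(p,V \right)} = 5 \frac{V - 1}{p + \frac{V}{6}} = 5 \frac{-1 + V}{p + V \frac{1}{6}} = 5 \frac{-1 + V}{p + \frac{V}{6}} = \frac{5 \left(-1 + V\right)}{p + \frac{V}{6}}$)
$L{\left(U,I \right)} = I U$
$L{\left(-4,M{\left(-4,-3 \right)} \right)} \left(-575\right) = \frac{30 \left(-1 - 3\right)}{-3 + 6 \left(-4\right)} \left(-4\right) \left(-575\right) = 30 \frac{1}{-3 - 24} \left(-4\right) \left(-4\right) \left(-575\right) = 30 \frac{1}{-27} \left(-4\right) \left(-4\right) \left(-575\right) = 30 \left(- \frac{1}{27}\right) \left(-4\right) \left(-4\right) \left(-575\right) = \frac{40}{9} \left(-4\right) \left(-575\right) = \left(- \frac{160}{9}\right) \left(-575\right) = \frac{92000}{9}$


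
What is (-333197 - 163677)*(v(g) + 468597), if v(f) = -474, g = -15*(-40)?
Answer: -232598147502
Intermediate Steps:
g = 600
(-333197 - 163677)*(v(g) + 468597) = (-333197 - 163677)*(-474 + 468597) = -496874*468123 = -232598147502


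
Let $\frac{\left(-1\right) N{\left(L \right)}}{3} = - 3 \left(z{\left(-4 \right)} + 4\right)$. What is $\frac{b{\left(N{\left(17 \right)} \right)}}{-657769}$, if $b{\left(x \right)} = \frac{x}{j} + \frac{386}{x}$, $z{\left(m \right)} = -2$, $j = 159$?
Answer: $- \frac{1469}{44822259} \approx -3.2774 \cdot 10^{-5}$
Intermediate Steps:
$N{\left(L \right)} = 18$ ($N{\left(L \right)} = - 3 \left(- 3 \left(-2 + 4\right)\right) = - 3 \left(\left(-3\right) 2\right) = \left(-3\right) \left(-6\right) = 18$)
$b{\left(x \right)} = \frac{386}{x} + \frac{x}{159}$ ($b{\left(x \right)} = \frac{x}{159} + \frac{386}{x} = \frac{386}{x} + \frac{x}{159}$)
$\frac{b{\left(N{\left(17 \right)} \right)}}{-657769} = \frac{\frac{386}{18} + \frac{1}{159} \cdot 18}{-657769} = \left(386 \cdot \frac{1}{18} + \frac{6}{53}\right) \left(- \frac{1}{657769}\right) = \left(\frac{193}{9} + \frac{6}{53}\right) \left(- \frac{1}{657769}\right) = \frac{10283}{477} \left(- \frac{1}{657769}\right) = - \frac{1469}{44822259}$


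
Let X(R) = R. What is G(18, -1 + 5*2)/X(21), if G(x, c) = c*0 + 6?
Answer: 2/7 ≈ 0.28571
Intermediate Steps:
G(x, c) = 6 (G(x, c) = 0 + 6 = 6)
G(18, -1 + 5*2)/X(21) = 6/21 = 6*(1/21) = 2/7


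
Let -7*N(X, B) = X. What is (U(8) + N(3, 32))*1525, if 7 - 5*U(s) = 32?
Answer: -57950/7 ≈ -8278.6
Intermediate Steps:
U(s) = -5 (U(s) = 7/5 - ⅕*32 = 7/5 - 32/5 = -5)
N(X, B) = -X/7
(U(8) + N(3, 32))*1525 = (-5 - ⅐*3)*1525 = (-5 - 3/7)*1525 = -38/7*1525 = -57950/7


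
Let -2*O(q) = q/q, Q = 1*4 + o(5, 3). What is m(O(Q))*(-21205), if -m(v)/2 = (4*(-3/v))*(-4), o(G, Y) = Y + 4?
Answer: -4071360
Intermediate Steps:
o(G, Y) = 4 + Y
Q = 11 (Q = 1*4 + (4 + 3) = 4 + 7 = 11)
O(q) = -½ (O(q) = -q/(2*q) = -½*1 = -½)
m(v) = -96/v (m(v) = -2*4*(-3/v)*(-4) = -2*(-12/v)*(-4) = -96/v)
m(O(Q))*(-21205) = -96/(-½)*(-21205) = -96*(-2)*(-21205) = 192*(-21205) = -4071360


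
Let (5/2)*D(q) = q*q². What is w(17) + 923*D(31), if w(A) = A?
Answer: 54994271/5 ≈ 1.0999e+7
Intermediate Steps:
D(q) = 2*q³/5 (D(q) = 2*(q*q²)/5 = 2*q³/5)
w(17) + 923*D(31) = 17 + 923*((⅖)*31³) = 17 + 923*((⅖)*29791) = 17 + 923*(59582/5) = 17 + 54994186/5 = 54994271/5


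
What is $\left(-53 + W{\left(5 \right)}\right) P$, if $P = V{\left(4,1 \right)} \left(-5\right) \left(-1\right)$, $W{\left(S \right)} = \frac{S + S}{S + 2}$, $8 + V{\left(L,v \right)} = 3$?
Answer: $\frac{9025}{7} \approx 1289.3$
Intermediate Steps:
$V{\left(L,v \right)} = -5$ ($V{\left(L,v \right)} = -8 + 3 = -5$)
$W{\left(S \right)} = \frac{2 S}{2 + S}$
$P = -25$ ($P = \left(-5\right) \left(-5\right) \left(-1\right) = 25 \left(-1\right) = -25$)
$\left(-53 + W{\left(5 \right)}\right) P = \left(-53 + 2 \cdot 5 \frac{1}{2 + 5}\right) \left(-25\right) = \left(-53 + 2 \cdot 5 \cdot \frac{1}{7}\right) \left(-25\right) = \left(-53 + \frac{10}{7}\right) \left(-25\right) = \left(- \frac{361}{7}\right) \left(-25\right) = \frac{9025}{7}$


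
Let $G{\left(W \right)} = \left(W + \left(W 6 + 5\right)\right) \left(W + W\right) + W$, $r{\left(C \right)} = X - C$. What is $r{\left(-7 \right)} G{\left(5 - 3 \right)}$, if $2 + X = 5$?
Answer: $780$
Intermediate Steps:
$X = 3$ ($X = -2 + 5 = 3$)
$r{\left(C \right)} = 3 - C$
$G{\left(W \right)} = W + 2 W \left(5 + 7 W\right)$ ($G{\left(W \right)} = \left(W + \left(6 W + 5\right)\right) 2 W + W = \left(W + \left(5 + 6 W\right)\right) 2 W + W = \left(5 + 7 W\right) 2 W + W = 2 W \left(5 + 7 W\right) + W = W + 2 W \left(5 + 7 W\right)$)
$r{\left(-7 \right)} G{\left(5 - 3 \right)} = \left(3 - -7\right) \left(5 - 3\right) \left(11 + 14 \left(5 - 3\right)\right) = \left(3 + 7\right) 2 \left(11 + 14 \cdot 2\right) = 10 \cdot 2 \left(11 + 28\right) = 10 \cdot 2 \cdot 39 = 10 \cdot 78 = 780$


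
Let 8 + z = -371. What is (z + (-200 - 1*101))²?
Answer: 462400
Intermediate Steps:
z = -379 (z = -8 - 371 = -379)
(z + (-200 - 1*101))² = (-379 + (-200 - 1*101))² = (-379 + (-200 - 101))² = (-379 - 301)² = (-680)² = 462400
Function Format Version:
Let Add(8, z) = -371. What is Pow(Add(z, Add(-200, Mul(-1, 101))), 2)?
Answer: 462400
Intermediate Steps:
z = -379 (z = Add(-8, -371) = -379)
Pow(Add(z, Add(-200, Mul(-1, 101))), 2) = Pow(Add(-379, Add(-200, Mul(-1, 101))), 2) = Pow(Add(-379, Add(-200, -101)), 2) = Pow(Add(-379, -301), 2) = Pow(-680, 2) = 462400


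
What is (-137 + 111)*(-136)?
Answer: 3536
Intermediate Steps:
(-137 + 111)*(-136) = -26*(-136) = 3536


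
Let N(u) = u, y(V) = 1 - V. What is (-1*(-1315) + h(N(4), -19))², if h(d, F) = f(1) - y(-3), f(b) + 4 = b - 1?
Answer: 1708249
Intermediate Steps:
f(b) = -5 + b (f(b) = -4 + (b - 1) = -4 + (-1 + b) = -5 + b)
h(d, F) = -8 (h(d, F) = (-5 + 1) - (1 - 1*(-3)) = -4 - (1 + 3) = -4 - 1*4 = -4 - 4 = -8)
(-1*(-1315) + h(N(4), -19))² = (-1*(-1315) - 8)² = (1315 - 8)² = 1307² = 1708249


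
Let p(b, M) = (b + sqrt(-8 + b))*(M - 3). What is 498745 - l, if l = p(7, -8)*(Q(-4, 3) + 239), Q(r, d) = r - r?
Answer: 517148 + 2629*I ≈ 5.1715e+5 + 2629.0*I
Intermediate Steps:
Q(r, d) = 0
p(b, M) = (-3 + M)*(b + sqrt(-8 + b)) (p(b, M) = (b + sqrt(-8 + b))*(-3 + M) = (-3 + M)*(b + sqrt(-8 + b)))
l = -18403 - 2629*I (l = (-3*7 - 3*sqrt(-8 + 7) - 8*7 - 8*sqrt(-8 + 7))*(0 + 239) = (-21 - 3*I - 56 - 8*I)*239 = (-77 - 11*I)*239 = -18403 - 2629*I ≈ -18403.0 - 2629.0*I)
498745 - l = 498745 - (-18403 - 2629*I) = 498745 + (18403 + 2629*I) = 517148 + 2629*I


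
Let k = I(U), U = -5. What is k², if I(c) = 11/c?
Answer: 121/25 ≈ 4.8400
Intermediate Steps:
k = -11/5 (k = 11/(-5) = 11*(-⅕) = -11/5 ≈ -2.2000)
k² = (-11/5)² = 121/25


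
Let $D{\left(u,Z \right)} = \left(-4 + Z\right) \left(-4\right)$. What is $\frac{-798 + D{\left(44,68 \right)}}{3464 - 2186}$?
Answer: $- \frac{527}{639} \approx -0.82473$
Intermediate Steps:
$D{\left(u,Z \right)} = 16 - 4 Z$
$\frac{-798 + D{\left(44,68 \right)}}{3464 - 2186} = \frac{-798 + \left(16 - 272\right)}{3464 - 2186} = \frac{-798 + \left(16 - 272\right)}{1278} = \left(-798 - 256\right) \frac{1}{1278} = \left(-1054\right) \frac{1}{1278} = - \frac{527}{639}$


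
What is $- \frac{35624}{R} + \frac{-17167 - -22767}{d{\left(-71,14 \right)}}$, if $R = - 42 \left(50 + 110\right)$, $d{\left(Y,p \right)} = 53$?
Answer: $\frac{4940009}{44520} \approx 110.96$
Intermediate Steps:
$R = -6720$ ($R = \left(-42\right) 160 = -6720$)
$- \frac{35624}{R} + \frac{-17167 - -22767}{d{\left(-71,14 \right)}} = - \frac{35624}{-6720} + \frac{-17167 - -22767}{53} = \left(-35624\right) \left(- \frac{1}{6720}\right) + \left(-17167 + 22767\right) \frac{1}{53} = \frac{4453}{840} + 5600 \cdot \frac{1}{53} = \frac{4453}{840} + \frac{5600}{53} = \frac{4940009}{44520}$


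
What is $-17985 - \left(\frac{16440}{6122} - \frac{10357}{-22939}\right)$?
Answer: $- \frac{1263060039172}{70216279} \approx -17988.0$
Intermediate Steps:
$-17985 - \left(\frac{16440}{6122} - \frac{10357}{-22939}\right) = -17985 - \left(16440 \cdot \frac{1}{6122} - - \frac{10357}{22939}\right) = -17985 - \left(\frac{8220}{3061} + \frac{10357}{22939}\right) = -17985 - \frac{220261357}{70216279} = - \frac{1263060039172}{70216279}$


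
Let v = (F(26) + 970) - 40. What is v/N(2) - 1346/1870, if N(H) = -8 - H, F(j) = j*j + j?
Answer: -30653/187 ≈ -163.92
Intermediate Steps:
F(j) = j + j**2 (F(j) = j**2 + j = j + j**2)
v = 1632 (v = (26*(1 + 26) + 970) - 40 = (26*27 + 970) - 40 = (702 + 970) - 40 = 1672 - 40 = 1632)
v/N(2) - 1346/1870 = 1632/(-8 - 1*2) - 1346/1870 = 1632/(-8 - 2) - 1346*1/1870 = 1632/(-10) - 673/935 = 1632*(-1/10) - 673/935 = -816/5 - 673/935 = -30653/187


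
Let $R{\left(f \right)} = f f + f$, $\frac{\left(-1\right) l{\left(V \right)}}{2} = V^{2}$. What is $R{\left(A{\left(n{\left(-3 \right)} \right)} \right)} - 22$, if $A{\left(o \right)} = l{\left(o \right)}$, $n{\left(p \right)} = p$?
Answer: $284$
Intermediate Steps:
$l{\left(V \right)} = - 2 V^{2}$
$A{\left(o \right)} = - 2 o^{2}$
$R{\left(f \right)} = f + f^{2}$ ($R{\left(f \right)} = f^{2} + f = f + f^{2}$)
$R{\left(A{\left(n{\left(-3 \right)} \right)} \right)} - 22 = - 2 \left(-3\right)^{2} \left(1 - 2 \left(-3\right)^{2}\right) - 22 = \left(-2\right) 9 \left(1 - 18\right) - 22 = - 18 \left(1 - 18\right) - 22 = \left(-18\right) \left(-17\right) - 22 = 306 - 22 = 284$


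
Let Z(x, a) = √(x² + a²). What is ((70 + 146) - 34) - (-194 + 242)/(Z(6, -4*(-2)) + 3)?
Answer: 2318/13 ≈ 178.31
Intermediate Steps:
Z(x, a) = √(a² + x²)
((70 + 146) - 34) - (-194 + 242)/(Z(6, -4*(-2)) + 3) = ((70 + 146) - 34) - (-194 + 242)/(√((-4*(-2))² + 6²) + 3) = (216 - 34) - 48/(√(8² + 36) + 3) = 182 - 48/(√(64 + 36) + 3) = 182 - 48/(√100 + 3) = 182 - 48/(10 + 3) = 182 - 48/13 = 2318/13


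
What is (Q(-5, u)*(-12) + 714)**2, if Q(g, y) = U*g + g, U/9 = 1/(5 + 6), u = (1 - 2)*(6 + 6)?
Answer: 81974916/121 ≈ 6.7748e+5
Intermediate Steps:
u = -12 (u = -1*12 = -12)
U = 9/11 (U = 9/(5 + 6) = 9/11 ≈ 0.81818)
Q(g, y) = 20*g/11 (Q(g, y) = 9*g/11 + g = 20*g/11)
(Q(-5, u)*(-12) + 714)**2 = (((20/11)*(-5))*(-12) + 714)**2 = (-100/11*(-12) + 714)**2 = (1200/11 + 714)**2 = (9054/11)**2 = 81974916/121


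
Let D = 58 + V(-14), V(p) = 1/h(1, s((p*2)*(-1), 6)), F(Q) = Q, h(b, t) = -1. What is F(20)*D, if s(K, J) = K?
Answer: 1140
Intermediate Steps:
V(p) = -1 (V(p) = 1/(-1) = -1)
D = 57 (D = 58 - 1 = 57)
F(20)*D = 20*57 = 1140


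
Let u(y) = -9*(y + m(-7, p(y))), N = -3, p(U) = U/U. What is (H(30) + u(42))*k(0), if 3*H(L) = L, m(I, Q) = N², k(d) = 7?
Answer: -3143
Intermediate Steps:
p(U) = 1
m(I, Q) = 9 (m(I, Q) = (-3)² = 9)
H(L) = L/3
u(y) = -81 - 9*y (u(y) = -9*(y + 9) = -9*(9 + y) = -81 - 9*y)
(H(30) + u(42))*k(0) = ((⅓)*30 + (-81 - 9*42))*7 = (10 + (-81 - 378))*7 = (10 - 459)*7 = -449*7 = -3143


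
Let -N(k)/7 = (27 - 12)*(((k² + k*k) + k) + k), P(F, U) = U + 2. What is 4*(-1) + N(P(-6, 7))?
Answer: -18904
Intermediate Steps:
P(F, U) = 2 + U
N(k) = -210*k - 210*k² (N(k) = -7*(27 - 12)*(((k² + k*k) + k) + k) = -105*(((k² + k²) + k) + k) = -105*((2*k² + k) + k) = -105*((k + 2*k²) + k) = -105*(2*k + 2*k²) = -7*(30*k + 30*k²) = -210*k - 210*k²)
4*(-1) + N(P(-6, 7)) = 4*(-1) - 210*(2 + 7)*(1 + (2 + 7)) = -4 - 210*9*(1 + 9) = -4 - 210*9*10 = -4 - 18900 = -18904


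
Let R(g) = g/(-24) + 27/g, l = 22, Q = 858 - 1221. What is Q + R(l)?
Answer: -47875/132 ≈ -362.69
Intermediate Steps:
Q = -363
R(g) = 27/g - g/24 (R(g) = g*(-1/24) + 27/g = -g/24 + 27/g = 27/g - g/24)
Q + R(l) = -363 + (27/22 - 1/24*22) = -363 + (27*(1/22) - 11/12) = -363 + (27/22 - 11/12) = -363 + 41/132 = -47875/132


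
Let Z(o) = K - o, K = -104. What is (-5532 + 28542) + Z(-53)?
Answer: 22959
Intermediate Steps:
Z(o) = -104 - o
(-5532 + 28542) + Z(-53) = (-5532 + 28542) + (-104 - 1*(-53)) = 23010 + (-104 + 53) = 23010 - 51 = 22959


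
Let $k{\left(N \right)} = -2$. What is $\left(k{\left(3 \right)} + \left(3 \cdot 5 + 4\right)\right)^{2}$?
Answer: $289$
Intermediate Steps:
$\left(k{\left(3 \right)} + \left(3 \cdot 5 + 4\right)\right)^{2} = \left(-2 + \left(3 \cdot 5 + 4\right)\right)^{2} = \left(-2 + \left(15 + 4\right)\right)^{2} = \left(-2 + 19\right)^{2} = 17^{2} = 289$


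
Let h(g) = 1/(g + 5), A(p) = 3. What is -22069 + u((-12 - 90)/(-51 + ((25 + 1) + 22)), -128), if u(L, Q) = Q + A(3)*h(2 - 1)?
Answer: -44393/2 ≈ -22197.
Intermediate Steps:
h(g) = 1/(5 + g)
u(L, Q) = ½ + Q (u(L, Q) = Q + 3/(5 + (2 - 1)) = Q + 3/(5 + 1) = Q + 3/6 = Q + 3*(⅙) = Q + ½ = ½ + Q)
-22069 + u((-12 - 90)/(-51 + ((25 + 1) + 22)), -128) = -22069 + (½ - 128) = -22069 - 255/2 = -44393/2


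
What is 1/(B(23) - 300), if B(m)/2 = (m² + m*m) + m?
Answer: 1/1862 ≈ 0.00053706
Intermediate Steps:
B(m) = 2*m + 4*m² (B(m) = 2*((m² + m*m) + m) = 2*((m² + m²) + m) = 2*(2*m² + m) = 2*(m + 2*m²) = 2*m + 4*m²)
1/(B(23) - 300) = 1/(2*23*(1 + 2*23) - 300) = 1/(2*23*(1 + 46) - 300) = 1/(2*23*47 - 300) = 1/(2162 - 300) = 1/1862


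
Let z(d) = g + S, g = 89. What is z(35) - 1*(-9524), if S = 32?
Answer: 9645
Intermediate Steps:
z(d) = 121 (z(d) = 89 + 32 = 121)
z(35) - 1*(-9524) = 121 - 1*(-9524) = 121 + 9524 = 9645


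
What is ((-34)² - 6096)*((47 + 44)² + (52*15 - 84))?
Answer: -44346380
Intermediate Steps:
((-34)² - 6096)*((47 + 44)² + (52*15 - 84)) = (1156 - 6096)*(91² + (780 - 84)) = -4940*(8281 + 696) = -4940*8977 = -44346380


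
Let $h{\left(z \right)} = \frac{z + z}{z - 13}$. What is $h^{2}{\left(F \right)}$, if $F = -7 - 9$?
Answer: $\frac{1024}{841} \approx 1.2176$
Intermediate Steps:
$F = -16$ ($F = -7 - 9 = -16$)
$h{\left(z \right)} = \frac{2 z}{-13 + z}$
$h^{2}{\left(F \right)} = \left(2 \left(-16\right) \frac{1}{-13 - 16}\right)^{2} = \left(2 \left(-16\right) \frac{1}{-29}\right)^{2} = \left(2 \left(-16\right) \left(- \frac{1}{29}\right)\right)^{2} = \left(\frac{32}{29}\right)^{2} = \frac{1024}{841}$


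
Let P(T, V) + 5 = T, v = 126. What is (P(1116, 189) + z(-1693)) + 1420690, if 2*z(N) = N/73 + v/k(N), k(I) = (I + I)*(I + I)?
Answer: 1189959117664593/836944708 ≈ 1.4218e+6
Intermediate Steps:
k(I) = 4*I**2 (k(I) = (2*I)*(2*I) = 4*I**2)
P(T, V) = -5 + T
z(N) = N/146 + 63/(4*N**2) (z(N) = (N/73 + 126/((4*N**2)))/2 = (N*(1/73) + 126*(1/(4*N**2)))/2 = (N/73 + 63/(2*N**2))/2 = N/146 + 63/(4*N**2))
(P(1116, 189) + z(-1693)) + 1420690 = ((-5 + 1116) + ((1/146)*(-1693) + (63/4)/(-1693)**2)) + 1420690 = (1111 + (-1693/146 + (63/4)*(1/2866249))) + 1420690 = (1111 + (-1693/146 + 63/11464996)) + 1420690 = (1111 - 9705114515/836944708) + 1420690 = 920140456073/836944708 + 1420690 = 1189959117664593/836944708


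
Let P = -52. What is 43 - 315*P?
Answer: 16423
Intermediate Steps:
43 - 315*P = 43 - 315*(-52) = 43 + 16380 = 16423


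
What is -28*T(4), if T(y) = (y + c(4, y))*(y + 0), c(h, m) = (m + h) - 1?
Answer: -1232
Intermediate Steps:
c(h, m) = -1 + h + m (c(h, m) = (h + m) - 1 = -1 + h + m)
T(y) = y*(3 + 2*y) (T(y) = (y + (-1 + 4 + y))*(y + 0) = (y + (3 + y))*y = (3 + 2*y)*y = y*(3 + 2*y))
-28*T(4) = -112*(3 + 2*4) = -112*(3 + 8) = -112*11 = -28*44 = -1232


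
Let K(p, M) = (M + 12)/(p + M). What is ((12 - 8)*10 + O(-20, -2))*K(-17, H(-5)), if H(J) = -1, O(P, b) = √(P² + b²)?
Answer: -220/9 - 11*√101/9 ≈ -36.728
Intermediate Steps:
K(p, M) = (12 + M)/(M + p)
((12 - 8)*10 + O(-20, -2))*K(-17, H(-5)) = ((12 - 8)*10 + √((-20)² + (-2)²))*((12 - 1)/(-1 - 17)) = (4*10 + √(400 + 4))*(11/(-18)) = (40 + √404)*(-1/18*11) = (40 + 2*√101)*(-11/18) = -220/9 - 11*√101/9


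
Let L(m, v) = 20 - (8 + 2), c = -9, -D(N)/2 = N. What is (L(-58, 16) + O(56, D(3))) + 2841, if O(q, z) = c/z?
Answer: 5705/2 ≈ 2852.5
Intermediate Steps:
D(N) = -2*N
L(m, v) = 10 (L(m, v) = 20 - 1*10 = 20 - 10 = 10)
O(q, z) = -9/z
(L(-58, 16) + O(56, D(3))) + 2841 = (10 - 9/((-2*3))) + 2841 = (10 - 9/(-6)) + 2841 = (10 - 9*(-⅙)) + 2841 = (10 + 3/2) + 2841 = 23/2 + 2841 = 5705/2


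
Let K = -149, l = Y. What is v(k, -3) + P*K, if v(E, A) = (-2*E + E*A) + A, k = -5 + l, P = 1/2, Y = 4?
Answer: -145/2 ≈ -72.500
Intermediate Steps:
P = ½ ≈ 0.50000
l = 4
k = -1 (k = -5 + 4 = -1)
v(E, A) = A - 2*E + A*E (v(E, A) = (-2*E + A*E) + A = A - 2*E + A*E)
v(k, -3) + P*K = (-3 - 2*(-1) - 3*(-1)) + (½)*(-149) = (-3 + 2 + 3) - 149/2 = 2 - 149/2 = -145/2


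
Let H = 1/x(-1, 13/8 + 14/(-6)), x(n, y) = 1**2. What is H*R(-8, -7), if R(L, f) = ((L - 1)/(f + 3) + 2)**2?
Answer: 289/16 ≈ 18.063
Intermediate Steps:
x(n, y) = 1
R(L, f) = (2 + (-1 + L)/(3 + f))**2 (R(L, f) = ((-1 + L)/(3 + f) + 2)**2 = (2 + (-1 + L)/(3 + f))**2)
H = 1 (H = 1/1 = 1)
H*R(-8, -7) = 1*((5 - 8 + 2*(-7))**2/(3 - 7)**2) = 1*((5 - 8 - 14)**2/(-4)**2) = 1*((1/16)*(-17)**2) = 1*((1/16)*289) = 1*(289/16) = 289/16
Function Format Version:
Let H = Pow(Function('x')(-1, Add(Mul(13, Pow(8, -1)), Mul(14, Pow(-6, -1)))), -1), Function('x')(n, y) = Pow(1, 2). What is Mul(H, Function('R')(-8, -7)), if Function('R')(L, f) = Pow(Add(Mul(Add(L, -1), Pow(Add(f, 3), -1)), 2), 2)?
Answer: Rational(289, 16) ≈ 18.063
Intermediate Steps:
Function('x')(n, y) = 1
Function('R')(L, f) = Pow(Add(2, Mul(Pow(Add(3, f), -1), Add(-1, L))), 2) (Function('R')(L, f) = Pow(Add(Mul(Add(-1, L), Pow(Add(3, f), -1)), 2), 2) = Pow(Add(Mul(Pow(Add(3, f), -1), Add(-1, L)), 2), 2) = Pow(Add(2, Mul(Pow(Add(3, f), -1), Add(-1, L))), 2))
H = 1 (H = Pow(1, -1) = 1)
Mul(H, Function('R')(-8, -7)) = Mul(1, Mul(Pow(Add(3, -7), -2), Pow(Add(5, -8, Mul(2, -7)), 2))) = Mul(1, Mul(Pow(-4, -2), Pow(Add(5, -8, -14), 2))) = Mul(1, Mul(Rational(1, 16), Pow(-17, 2))) = Mul(1, Mul(Rational(1, 16), 289)) = Mul(1, Rational(289, 16)) = Rational(289, 16)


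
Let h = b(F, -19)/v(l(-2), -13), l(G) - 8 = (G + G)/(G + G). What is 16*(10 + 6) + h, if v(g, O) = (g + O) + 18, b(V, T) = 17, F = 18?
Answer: 3601/14 ≈ 257.21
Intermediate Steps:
l(G) = 9 (l(G) = 8 + (G + G)/(G + G) = 8 + (2*G)/((2*G)) = 8 + (2*G)*(1/(2*G)) = 8 + 1 = 9)
v(g, O) = 18 + O + g (v(g, O) = (O + g) + 18 = 18 + O + g)
h = 17/14 (h = 17/(18 - 13 + 9) = 17/14 ≈ 1.2143)
16*(10 + 6) + h = 16*(10 + 6) + 17/14 = 16*16 + 17/14 = 256 + 17/14 = 3601/14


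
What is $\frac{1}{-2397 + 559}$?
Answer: $- \frac{1}{1838} \approx -0.00054407$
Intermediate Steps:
$\frac{1}{-2397 + 559} = \frac{1}{-1838} = - \frac{1}{1838}$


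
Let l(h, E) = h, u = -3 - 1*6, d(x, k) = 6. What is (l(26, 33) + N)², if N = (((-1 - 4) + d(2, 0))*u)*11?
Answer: 5329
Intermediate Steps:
u = -9 (u = -3 - 6 = -9)
N = -99 (N = (((-1 - 4) + 6)*(-9))*11 = ((-5 + 6)*(-9))*11 = (1*(-9))*11 = -9*11 = -99)
(l(26, 33) + N)² = (26 - 99)² = (-73)² = 5329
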